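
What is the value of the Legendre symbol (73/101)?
(73/101) = 73^{50} mod 101 = -1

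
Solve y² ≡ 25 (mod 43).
The square roots of 25 mod 43 are 38 and 5. Verify: 38² = 1444 ≡ 25 (mod 43)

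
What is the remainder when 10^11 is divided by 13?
By repeated squaring (mod 13): 10^{1}≡10, 10^{2}≡9, 10^{4}≡3, 10^{8}≡9. Then 10^{11} = 10^{8+2+1} ≡ 9 × 9 × 10 ≡ 4 (mod 13)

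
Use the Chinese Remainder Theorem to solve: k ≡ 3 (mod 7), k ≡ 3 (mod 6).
M = 7 × 6 = 42. M₁ = 6, y₁ ≡ 6 (mod 7). M₂ = 7, y₂ ≡ 1 (mod 6). k = 3×6×6 + 3×7×1 ≡ 3 (mod 42)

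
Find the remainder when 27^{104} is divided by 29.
By Fermat: 27^{28} ≡ 1 (mod 29). 104 = 3×28 + 20. So 27^{104} ≡ 27^{20} ≡ 23 (mod 29)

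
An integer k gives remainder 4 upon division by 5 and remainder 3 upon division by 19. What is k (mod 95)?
M = 5 × 19 = 95. M₁ = 19, y₁ ≡ 4 (mod 5). M₂ = 5, y₂ ≡ 4 (mod 19). k = 4×19×4 + 3×5×4 ≡ 79 (mod 95)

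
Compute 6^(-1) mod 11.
Since 11 is prime, by Fermat 6^(-1) ≡ 6^{9} ≡ 2 mod 11. Verify: 6 × 2 = 12 ≡ 1 mod 11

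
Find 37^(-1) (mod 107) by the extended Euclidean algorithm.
Extended GCD: 37(-26) + 107(9) = 1. So 37^(-1) ≡ -26 ≡ 81 (mod 107). Verify: 37 × 81 = 2997 ≡ 1 (mod 107)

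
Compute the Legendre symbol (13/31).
(13/31) = 13^{15} mod 31 = -1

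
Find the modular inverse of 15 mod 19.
Since 19 is prime, by Fermat 15^(-1) ≡ 15^{17} ≡ 14 (mod 19). Verify: 15 × 14 = 210 ≡ 1 (mod 19)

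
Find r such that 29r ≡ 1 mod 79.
Since 79 is prime, by Fermat 29^(-1) ≡ 29^{77} ≡ 30 mod 79. Verify: 29 × 30 = 870 ≡ 1 mod 79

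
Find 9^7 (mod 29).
By repeated squaring (mod 29): 9^{1}≡9, 9^{2}≡23, 9^{4}≡7. Then 9^{7} = 9^{4+2+1} ≡ 7 × 23 × 9 ≡ 28 (mod 29)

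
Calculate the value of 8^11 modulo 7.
Using Fermat: 8^{6} ≡ 1 mod 7. 11 ≡ 5 mod 6. So 8^{11} ≡ 8^{5} ≡ 1 mod 7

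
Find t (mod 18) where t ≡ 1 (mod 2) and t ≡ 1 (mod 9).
M = 2 × 9 = 18. M₁ = 9, y₁ ≡ 1 (mod 2). M₂ = 2, y₂ ≡ 5 (mod 9). t = 1×9×1 + 1×2×5 ≡ 1 (mod 18)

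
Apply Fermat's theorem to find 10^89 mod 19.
By Fermat: 10^{18} ≡ 1 mod 19. 89 = 4×18 + 17. So 10^{89} ≡ 10^{17} ≡ 2 mod 19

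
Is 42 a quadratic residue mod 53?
By Euler's criterion: 42^{26} ≡ 1 mod 53. Since this equals 1, 42 is a QR.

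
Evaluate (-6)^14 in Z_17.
By repeated squaring mod 17: (-6)^{1}≡11, (-6)^{2}≡2, (-6)^{4}≡4, (-6)^{8}≡16. Then (-6)^{14} = (-6)^{8+4+2} ≡ 16 × 4 × 2 ≡ 9 mod 17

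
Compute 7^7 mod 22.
By repeated squaring (mod 22): 7^{1}≡7, 7^{2}≡5, 7^{4}≡3. Then 7^{7} = 7^{4+2+1} ≡ 3 × 5 × 7 ≡ 17 (mod 22)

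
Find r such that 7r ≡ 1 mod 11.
Since 11 is prime, by Fermat 7^(-1) ≡ 7^{9} ≡ 8 mod 11. Verify: 7 × 8 = 56 ≡ 1 mod 11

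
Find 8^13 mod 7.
Using Fermat: 8^{6} ≡ 1 mod 7. 13 ≡ 1 mod 6. So 8^{13} ≡ 8^{1} ≡ 1 mod 7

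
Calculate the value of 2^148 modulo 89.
Using Fermat: 2^{88} ≡ 1 (mod 89). 148 ≡ 60 (mod 88). So 2^{148} ≡ 2^{60} ≡ 32 (mod 89)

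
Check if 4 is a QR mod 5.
By Euler's criterion: 4^{2} ≡ 1 mod 5. Since this equals 1, 4 is a QR.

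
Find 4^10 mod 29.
By repeated squaring mod 29: 4^{1}≡4, 4^{2}≡16, 4^{4}≡24, 4^{8}≡25. Then 4^{10} = 4^{8+2} ≡ 25 × 16 ≡ 23 mod 29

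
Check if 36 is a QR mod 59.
By Euler's criterion: 36^{29} ≡ 1 mod 59. Since this equals 1, 36 is a QR.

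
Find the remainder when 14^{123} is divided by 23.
By Fermat: 14^{22} ≡ 1 mod 23. 123 = 5×22 + 13. So 14^{123} ≡ 14^{13} ≡ 11 mod 23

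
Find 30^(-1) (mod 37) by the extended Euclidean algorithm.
Extended GCD: 30(-16) + 37(13) = 1. So 30^(-1) ≡ -16 ≡ 21 (mod 37). Verify: 30 × 21 = 630 ≡ 1 (mod 37)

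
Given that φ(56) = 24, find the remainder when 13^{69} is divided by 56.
By Euler: 13^{24} ≡ 1 mod 56 since gcd(13, 56) = 1. 69 = 2×24 + 21. So 13^{69} ≡ 13^{21} ≡ 13 mod 56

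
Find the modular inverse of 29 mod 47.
Since 47 is prime, by Fermat 29^(-1) ≡ 29^{45} ≡ 13 mod 47. Verify: 29 × 13 = 377 ≡ 1 mod 47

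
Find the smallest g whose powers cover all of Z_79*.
g = 3. Powers: [3, 9, 27, 2, 6, 18, 54, 4, ...] generates all 78 non-zero residues.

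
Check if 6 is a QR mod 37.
By Euler's criterion: 6^{18} ≡ 36 mod 37. Since this equals -1 (≡ 36), 6 is not a QR.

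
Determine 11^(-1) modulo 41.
Since 41 is prime, by Fermat 11^(-1) ≡ 11^{39} ≡ 15 (mod 41). Verify: 11 × 15 = 165 ≡ 1 (mod 41)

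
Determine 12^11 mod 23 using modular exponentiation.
By repeated squaring (mod 23): 12^{1}≡12, 12^{2}≡6, 12^{4}≡13, 12^{8}≡8. Then 12^{11} = 12^{8+2+1} ≡ 8 × 6 × 12 ≡ 1 (mod 23)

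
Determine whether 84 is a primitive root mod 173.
84^{43} ≡ 1 mod 173 and 43 < 172, so ord_173(84) = 43 ≠ 172 and 84 is not a primitive root.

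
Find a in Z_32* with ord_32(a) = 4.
7 has order 4 mod 32 since 7^{4} ≡ 1 (mod 32) and no smaller power works.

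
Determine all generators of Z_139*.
There are φ(138) = 44 primitive roots mod 139: {2, 3, 12, 15, 17, 18, 19, 21, 22, 26, 32, 40, 50, 53, 56, 58, 61, 68, 70, 72, 73, 85, 88, 90, 92, 93, 98, 101, 102, 104, 108, 109, 110, 111, 114, 115, 119, 123, 126, 128, 130, 132, 134, 135}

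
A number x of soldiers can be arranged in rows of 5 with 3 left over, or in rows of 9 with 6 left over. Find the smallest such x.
M = 5 × 9 = 45. M₁ = 9, y₁ ≡ 4 (mod 5). M₂ = 5, y₂ ≡ 2 (mod 9). x = 3×9×4 + 6×5×2 ≡ 33 (mod 45)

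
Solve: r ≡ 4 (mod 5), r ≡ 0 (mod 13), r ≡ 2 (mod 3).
M = 5 × 13 × 3 = 195. M₁ = 39, y₁ ≡ 4 (mod 5). M₂ = 15, y₂ ≡ 7 (mod 13). M₃ = 65, y₃ ≡ 2 (mod 3). r = 4×39×4 + 0×15×7 + 2×65×2 ≡ 104 (mod 195)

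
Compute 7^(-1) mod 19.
Since 19 is prime, by Fermat 7^(-1) ≡ 7^{17} ≡ 11 mod 19. Verify: 7 × 11 = 77 ≡ 1 mod 19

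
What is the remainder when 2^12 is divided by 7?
Using Fermat: 2^{6} ≡ 1 (mod 7). 12 ≡ 0 (mod 6). So 2^{12} ≡ 2^{0} ≡ 1 (mod 7)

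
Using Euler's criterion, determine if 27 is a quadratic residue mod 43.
By Euler's criterion: 27^{21} ≡ 42 mod 43. Since this equals -1 (≡ 42), 27 is not a QR.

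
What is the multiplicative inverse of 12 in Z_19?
Since 19 is prime, by Fermat 12^(-1) ≡ 12^{17} ≡ 8 (mod 19). Verify: 12 × 8 = 96 ≡ 1 (mod 19)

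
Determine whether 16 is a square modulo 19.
By Euler's criterion: 16^{9} ≡ 1 (mod 19). Since this equals 1, 16 is a QR.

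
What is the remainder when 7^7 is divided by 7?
By repeated squaring (mod 7): 7^{1}≡0, 7^{2}≡0, 7^{4}≡0. Then 7^{7} = 7^{4+2+1} ≡ 0 × 0 × 0 ≡ 0 (mod 7)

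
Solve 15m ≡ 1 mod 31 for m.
Since 31 is prime, by Fermat 15^(-1) ≡ 15^{29} ≡ 29 mod 31. Verify: 15 × 29 = 435 ≡ 1 mod 31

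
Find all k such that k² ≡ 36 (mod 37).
The square roots of 36 mod 37 are 6 and 31. Verify: 6² = 36 ≡ 36 (mod 37)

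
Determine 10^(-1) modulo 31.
Since 31 is prime, by Fermat 10^(-1) ≡ 10^{29} ≡ 28 mod 31. Verify: 10 × 28 = 280 ≡ 1 mod 31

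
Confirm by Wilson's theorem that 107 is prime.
(106)! mod 107 = 106. Since this equals -1 (mod 107), Wilson confirms 107 is prime.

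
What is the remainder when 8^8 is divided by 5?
Using Fermat: 8^{4} ≡ 1 (mod 5). 8 ≡ 0 (mod 4). So 8^{8} ≡ 8^{0} ≡ 1 (mod 5)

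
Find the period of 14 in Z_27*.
Powers of 14 mod 27: 14^1≡14, 14^2≡7, 14^3≡17, 14^4≡22, 14^5≡11, 14^6≡19, 14^7≡23, 14^8≡25, 14^9≡26, 14^10≡13, 14^11≡20, 14^12≡10, 14^13≡5, 14^14≡16, 14^15≡8, 14^16≡4, 14^17≡2, 14^18≡1. Order = 18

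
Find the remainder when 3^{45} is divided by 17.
By Fermat: 3^{16} ≡ 1 mod 17. 45 = 2×16 + 13. So 3^{45} ≡ 3^{13} ≡ 12 mod 17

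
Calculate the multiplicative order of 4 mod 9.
Powers of 4 mod 9: 4^1≡4, 4^2≡7, 4^3≡1. Order = 3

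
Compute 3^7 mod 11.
By repeated squaring mod 11: 3^{1}≡3, 3^{2}≡9, 3^{4}≡4. Then 3^{7} = 3^{4+2+1} ≡ 4 × 9 × 3 ≡ 9 mod 11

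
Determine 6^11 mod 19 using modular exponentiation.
By repeated squaring mod 19: 6^{1}≡6, 6^{2}≡17, 6^{4}≡4, 6^{8}≡16. Then 6^{11} = 6^{8+2+1} ≡ 16 × 17 × 6 ≡ 17 mod 19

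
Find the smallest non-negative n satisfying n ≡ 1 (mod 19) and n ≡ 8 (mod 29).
M = 19 × 29 = 551. M₁ = 29, y₁ ≡ 2 (mod 19). M₂ = 19, y₂ ≡ 26 (mod 29). n = 1×29×2 + 8×19×26 ≡ 153 (mod 551)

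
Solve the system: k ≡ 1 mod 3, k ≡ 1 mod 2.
M = 3 × 2 = 6. M₁ = 2, y₁ ≡ 2 mod 3. M₂ = 3, y₂ ≡ 1 mod 2. k = 1×2×2 + 1×3×1 ≡ 1 mod 6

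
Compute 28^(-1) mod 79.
Since 79 is prime, by Fermat 28^(-1) ≡ 28^{77} ≡ 48 mod 79. Verify: 28 × 48 = 1344 ≡ 1 mod 79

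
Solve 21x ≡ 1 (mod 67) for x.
Since 67 is prime, by Fermat 21^(-1) ≡ 21^{65} ≡ 16 (mod 67). Verify: 21 × 16 = 336 ≡ 1 (mod 67)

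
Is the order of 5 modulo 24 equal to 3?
Powers of 5 mod 24: 5^1≡5, 5^2≡1. Already 5^2≡1, so the order is 2 < 3. No, the actual order is 2.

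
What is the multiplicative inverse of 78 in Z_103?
Since 103 is prime, by Fermat 78^(-1) ≡ 78^{101} ≡ 70 (mod 103). Verify: 78 × 70 = 5460 ≡ 1 (mod 103)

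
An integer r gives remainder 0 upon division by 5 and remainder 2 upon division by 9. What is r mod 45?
M = 5 × 9 = 45. M₁ = 9, y₁ ≡ 4 mod 5. M₂ = 5, y₂ ≡ 2 mod 9. r = 0×9×4 + 2×5×2 ≡ 20 mod 45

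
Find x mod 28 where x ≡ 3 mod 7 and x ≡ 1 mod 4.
M = 7 × 4 = 28. M₁ = 4, y₁ ≡ 2 mod 7. M₂ = 7, y₂ ≡ 3 mod 4. x = 3×4×2 + 1×7×3 ≡ 17 mod 28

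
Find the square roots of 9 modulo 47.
The square roots of 9 mod 47 are 3 and 44. Verify: 3² = 9 ≡ 9 (mod 47)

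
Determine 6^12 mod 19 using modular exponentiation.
By repeated squaring mod 19: 6^{1}≡6, 6^{2}≡17, 6^{4}≡4, 6^{8}≡16. Then 6^{12} = 6^{8+4} ≡ 16 × 4 ≡ 7 mod 19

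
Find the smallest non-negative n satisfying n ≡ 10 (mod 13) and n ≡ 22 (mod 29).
M = 13 × 29 = 377. M₁ = 29, y₁ ≡ 9 (mod 13). M₂ = 13, y₂ ≡ 9 (mod 29). n = 10×29×9 + 22×13×9 ≡ 283 (mod 377)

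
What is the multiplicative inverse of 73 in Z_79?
Since 79 is prime, by Fermat 73^(-1) ≡ 73^{77} ≡ 13 (mod 79). Verify: 73 × 13 = 949 ≡ 1 (mod 79)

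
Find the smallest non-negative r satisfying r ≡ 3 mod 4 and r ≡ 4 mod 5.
M = 4 × 5 = 20. M₁ = 5, y₁ ≡ 1 mod 4. M₂ = 4, y₂ ≡ 4 mod 5. r = 3×5×1 + 4×4×4 ≡ 19 mod 20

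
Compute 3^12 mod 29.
By repeated squaring (mod 29): 3^{1}≡3, 3^{2}≡9, 3^{4}≡23, 3^{8}≡7. Then 3^{12} = 3^{8+4} ≡ 7 × 23 ≡ 16 (mod 29)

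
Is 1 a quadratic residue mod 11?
By Euler's criterion: 1^{5} ≡ 1 mod 11. Since this equals 1, 1 is a QR.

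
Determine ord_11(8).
Powers of 8 mod 11: 8^1≡8, 8^2≡9, 8^3≡6, 8^4≡4, 8^5≡10, 8^6≡3, 8^7≡2, 8^8≡5, 8^9≡7, 8^10≡1. Order = 10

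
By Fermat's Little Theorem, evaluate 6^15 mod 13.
By Fermat: 6^{12} ≡ 1 mod 13. So 6^{15} = 6^{12} · 6^{3} ≡ 6^{3} ≡ 8 mod 13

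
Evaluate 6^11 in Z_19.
By repeated squaring (mod 19): 6^{1}≡6, 6^{2}≡17, 6^{4}≡4, 6^{8}≡16. Then 6^{11} = 6^{8+2+1} ≡ 16 × 17 × 6 ≡ 17 (mod 19)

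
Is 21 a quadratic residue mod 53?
By Euler's criterion: 21^{26} ≡ 52 (mod 53). Since this equals -1 (≡ 52), 21 is not a QR.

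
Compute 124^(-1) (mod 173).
Since 173 is prime, by Fermat 124^(-1) ≡ 124^{171} ≡ 60 (mod 173). Verify: 124 × 60 = 7440 ≡ 1 (mod 173)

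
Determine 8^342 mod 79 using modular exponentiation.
Using Fermat: 8^{78} ≡ 1 (mod 79). 342 ≡ 30 (mod 78). So 8^{342} ≡ 8^{30} ≡ 67 (mod 79)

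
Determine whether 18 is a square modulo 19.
By Euler's criterion: 18^{9} ≡ 18 mod 19. Since this equals -1 (≡ 18), 18 is not a QR.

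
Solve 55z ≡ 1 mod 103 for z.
Since 103 is prime, by Fermat 55^(-1) ≡ 55^{101} ≡ 15 mod 103. Verify: 55 × 15 = 825 ≡ 1 mod 103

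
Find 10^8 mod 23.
By repeated squaring mod 23: 10^{1}≡10, 10^{2}≡8, 10^{4}≡18, 10^{8}≡2. So 10^{8} ≡ 2 mod 23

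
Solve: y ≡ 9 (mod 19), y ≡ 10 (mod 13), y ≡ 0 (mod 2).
M = 19 × 13 × 2 = 494. M₁ = 26, y₁ ≡ 11 (mod 19). M₂ = 38, y₂ ≡ 12 (mod 13). M₃ = 247, y₃ ≡ 1 (mod 2). y = 9×26×11 + 10×38×12 + 0×247×1 ≡ 218 (mod 494)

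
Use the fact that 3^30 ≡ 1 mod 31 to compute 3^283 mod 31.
By Fermat: 3^{30} ≡ 1 mod 31. 283 ≡ 13 mod 30. So 3^{283} ≡ 3^{13} ≡ 24 mod 31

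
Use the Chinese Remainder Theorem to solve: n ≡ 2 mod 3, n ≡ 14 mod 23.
M = 3 × 23 = 69. M₁ = 23, y₁ ≡ 2 mod 3. M₂ = 3, y₂ ≡ 8 mod 23. n = 2×23×2 + 14×3×8 ≡ 14 mod 69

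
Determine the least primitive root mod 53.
g = 2. For each prime q|52: 2^{26}≡52, 2^{4}≡16, none ≡ 1, so ord_53(2) = 52 and 2 is a primitive root.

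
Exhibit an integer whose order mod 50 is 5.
11 has order 5 mod 50 since 11^{5} ≡ 1 (mod 50) and no smaller power works.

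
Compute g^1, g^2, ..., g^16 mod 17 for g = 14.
14^1, 14^2, ..., 14^{16} mod 17: [14, 9, 7, 13, 12, 15, 6, 16, 3, 8, 10, 4, 5, 2, 11, 1]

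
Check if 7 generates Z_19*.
7^{3} ≡ 1 mod 19 and 3 < 18, so ord_19(7) = 3 ≠ 18 and 7 is not a primitive root.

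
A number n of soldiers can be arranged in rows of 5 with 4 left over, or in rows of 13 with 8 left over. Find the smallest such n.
M = 5 × 13 = 65. M₁ = 13, y₁ ≡ 2 (mod 5). M₂ = 5, y₂ ≡ 8 (mod 13). n = 4×13×2 + 8×5×8 ≡ 34 (mod 65)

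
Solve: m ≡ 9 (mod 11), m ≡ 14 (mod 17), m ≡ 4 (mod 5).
M = 11 × 17 × 5 = 935. M₁ = 85, y₁ ≡ 7 (mod 11). M₂ = 55, y₂ ≡ 13 (mod 17). M₃ = 187, y₃ ≡ 3 (mod 5). m = 9×85×7 + 14×55×13 + 4×187×3 ≡ 779 (mod 935)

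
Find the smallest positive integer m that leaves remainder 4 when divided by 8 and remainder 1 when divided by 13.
M = 8 × 13 = 104. M₁ = 13, y₁ ≡ 5 mod 8. M₂ = 8, y₂ ≡ 5 mod 13. m = 4×13×5 + 1×8×5 ≡ 92 mod 104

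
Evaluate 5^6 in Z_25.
By repeated squaring mod 25: 5^{1}≡5, 5^{2}≡0, 5^{4}≡0. Then 5^{6} = 5^{4+2} ≡ 0 × 0 ≡ 0 mod 25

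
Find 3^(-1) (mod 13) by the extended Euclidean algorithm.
Extended GCD: 3(-4) + 13(1) = 1. So 3^(-1) ≡ -4 ≡ 9 (mod 13). Verify: 3 × 9 = 27 ≡ 1 (mod 13)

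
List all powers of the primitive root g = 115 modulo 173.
115^1, 115^2, ..., 115^{172} mod 173: [115, 77, 32, 47, 42, 159, 120, 133, 71, 34, 104, 23, 50, 41, 44, 43, 101, 24, 165, 118, 76, 90, 143, 10, 112, 78, 147, 124, 74, 33, 162, 119, 18, 167, 2, 57, 154, 64, 94, 84, 145, 67, 93, 142, 68, 35, 46, 100, 82, 88, 86, 29, 48, 157, 63, 152, 7, 113, 20, 51, 156, 121, 75, 148, 66, 151, 65, 36, 161, 4, 114, 135, 128, 15, 168, 117, 134, 13, 111, 136, 70, 92, 27, 164, 3, 172, 58, 96, 141, 126, 131, 14, 53, 40, 102, 139, 69, 150, 123, 132, 129, 130, 72, 149, 8, 55, 97, 83, 30, 163, 61, 95, 26, 49, 99, 140, 11, 54, 155, 6, 171, 116, 19, 109, 79, 89, 28, 106, 80, 31, 105, 138, 127, 73, 91, 85, 87, 144, 125, 16, 110, 21, 166, 60, 153, 122, 17, 52, 98, 25, 107, 22, 108, 137, 12, 169, 59, 38, 45, 158, 5, 56, 39, 160, 62, 37, 103, 81, 146, 9, 170, 1]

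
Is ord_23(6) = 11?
Powers of 6 mod 23: 6^1≡6, 6^2≡13, 6^3≡9, 6^4≡8, 6^5≡2, 6^6≡12, 6^7≡3, 6^8≡18, 6^9≡16, 6^10≡4, 6^11≡1. First k with 6^k≡1 is k=11. Yes, ord_23(6) = 11.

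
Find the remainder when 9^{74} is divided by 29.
By Fermat: 9^{28} ≡ 1 (mod 29). 74 = 2×28 + 18. So 9^{74} ≡ 9^{18} ≡ 7 (mod 29)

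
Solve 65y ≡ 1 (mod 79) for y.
Since 79 is prime, by Fermat 65^(-1) ≡ 65^{77} ≡ 62 (mod 79). Verify: 65 × 62 = 4030 ≡ 1 (mod 79)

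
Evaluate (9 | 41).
(9/41) = 9^{20} mod 41 = 1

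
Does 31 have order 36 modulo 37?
31^{4} ≡ 1 (mod 37) and 4 < 36, so ord_37(31) = 4 ≠ 36 and 31 is not a primitive root.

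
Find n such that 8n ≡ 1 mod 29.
Since 29 is prime, by Fermat 8^(-1) ≡ 8^{27} ≡ 11 mod 29. Verify: 8 × 11 = 88 ≡ 1 mod 29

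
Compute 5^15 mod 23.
By repeated squaring mod 23: 5^{1}≡5, 5^{2}≡2, 5^{4}≡4, 5^{8}≡16. Then 5^{15} = 5^{8+4+2+1} ≡ 16 × 4 × 2 × 5 ≡ 19 mod 23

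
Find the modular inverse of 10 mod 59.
Since 59 is prime, by Fermat 10^(-1) ≡ 10^{57} ≡ 6 (mod 59). Verify: 10 × 6 = 60 ≡ 1 (mod 59)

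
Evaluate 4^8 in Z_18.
By repeated squaring (mod 18): 4^{1}≡4, 4^{2}≡16, 4^{4}≡4, 4^{8}≡16. So 4^{8} ≡ 16 (mod 18)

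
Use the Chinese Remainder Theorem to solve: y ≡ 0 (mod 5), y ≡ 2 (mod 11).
M = 5 × 11 = 55. M₁ = 11, y₁ ≡ 1 (mod 5). M₂ = 5, y₂ ≡ 9 (mod 11). y = 0×11×1 + 2×5×9 ≡ 35 (mod 55)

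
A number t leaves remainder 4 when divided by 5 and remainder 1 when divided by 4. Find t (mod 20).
M = 5 × 4 = 20. M₁ = 4, y₁ ≡ 4 (mod 5). M₂ = 5, y₂ ≡ 1 (mod 4). t = 4×4×4 + 1×5×1 ≡ 9 (mod 20)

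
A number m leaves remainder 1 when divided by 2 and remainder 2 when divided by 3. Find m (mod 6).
M = 2 × 3 = 6. M₁ = 3, y₁ ≡ 1 (mod 2). M₂ = 2, y₂ ≡ 2 (mod 3). m = 1×3×1 + 2×2×2 ≡ 5 (mod 6)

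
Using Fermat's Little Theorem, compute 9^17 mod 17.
By Fermat: 9^{16} ≡ 1 mod 17. So 9^{17} = 9^{16} · 9^{1} ≡ 9^{1} ≡ 9 mod 17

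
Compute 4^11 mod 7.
Using Fermat: 4^{6} ≡ 1 (mod 7). 11 ≡ 5 (mod 6). So 4^{11} ≡ 4^{5} ≡ 2 (mod 7)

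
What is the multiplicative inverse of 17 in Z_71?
Since 71 is prime, by Fermat 17^(-1) ≡ 17^{69} ≡ 46 mod 71. Verify: 17 × 46 = 782 ≡ 1 mod 71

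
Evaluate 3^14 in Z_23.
By repeated squaring mod 23: 3^{1}≡3, 3^{2}≡9, 3^{4}≡12, 3^{8}≡6. Then 3^{14} = 3^{8+4+2} ≡ 6 × 12 × 9 ≡ 4 mod 23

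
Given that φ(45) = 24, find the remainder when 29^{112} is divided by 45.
By Euler: 29^{24} ≡ 1 mod 45 since gcd(29, 45) = 1. 112 = 4×24 + 16. So 29^{112} ≡ 29^{16} ≡ 16 mod 45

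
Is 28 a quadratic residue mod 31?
By Euler's criterion: 28^{15} ≡ 1 (mod 31). Since this equals 1, 28 is a QR.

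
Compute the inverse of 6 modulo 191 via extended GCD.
Extended GCD: 6(32) + 191(-1) = 1. So 6^(-1) ≡ 32 (mod 191). Verify: 6 × 32 = 192 ≡ 1 (mod 191)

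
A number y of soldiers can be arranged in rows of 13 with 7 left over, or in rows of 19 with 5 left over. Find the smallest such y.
M = 13 × 19 = 247. M₁ = 19, y₁ ≡ 11 mod 13. M₂ = 13, y₂ ≡ 3 mod 19. y = 7×19×11 + 5×13×3 ≡ 176 mod 247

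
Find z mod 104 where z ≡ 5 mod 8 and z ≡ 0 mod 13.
M = 8 × 13 = 104. M₁ = 13, y₁ ≡ 5 mod 8. M₂ = 8, y₂ ≡ 5 mod 13. z = 5×13×5 + 0×8×5 ≡ 13 mod 104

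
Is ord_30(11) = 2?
Powers of 11 mod 30: 11^1≡11, 11^2≡1. First k with 11^k≡1 is k=2. Yes, ord_30(11) = 2.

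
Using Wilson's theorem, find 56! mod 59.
(58)! = (56)! × (57) × (58) ≡ -1 (mod 59). So (56)! ≡ -1 × [(58)(57)]^(-1) ≡ 29 (mod 59)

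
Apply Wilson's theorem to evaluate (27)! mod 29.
(28)! = (27)! × (28) ≡ -1 mod 29. So (27)! ≡ -1 × (28)^(-1) ≡ (-1)×(-1) = 1 mod 29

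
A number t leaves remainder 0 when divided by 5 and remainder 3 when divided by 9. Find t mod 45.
M = 5 × 9 = 45. M₁ = 9, y₁ ≡ 4 mod 5. M₂ = 5, y₂ ≡ 2 mod 9. t = 0×9×4 + 3×5×2 ≡ 30 mod 45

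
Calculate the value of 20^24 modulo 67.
By repeated squaring mod 67: 20^{1}≡20, 20^{2}≡65, 20^{4}≡4, 20^{8}≡16, 20^{16}≡55. Then 20^{24} = 20^{16+8} ≡ 55 × 16 ≡ 9 mod 67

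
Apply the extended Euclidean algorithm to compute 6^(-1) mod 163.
Extended GCD: 6(-27) + 163(1) = 1. So 6^(-1) ≡ -27 ≡ 136 (mod 163). Verify: 6 × 136 = 816 ≡ 1 (mod 163)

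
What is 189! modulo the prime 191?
(190)! = (189)! × (190) ≡ -1 (mod 191). So (189)! ≡ -1 × (190)^(-1) ≡ (-1)×(-1) = 1 (mod 191)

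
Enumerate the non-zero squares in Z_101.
QRs mod 101: {1, 4, 5, 6, 9, 13, 14, 16, 17, 19, 20, 21, 22, 23, 24, 25, 30, 31, 33, 36, 37, 43, 45, 47, 49, 52, 54, 56, 58, 64, 65, 68, 70, 71, 76, 77, 78, 79, 80, 81, 82, 84, 85, 87, 88, 92, 95, 96, 97, 100}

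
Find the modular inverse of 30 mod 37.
Since 37 is prime, by Fermat 30^(-1) ≡ 30^{35} ≡ 21 mod 37. Verify: 30 × 21 = 630 ≡ 1 mod 37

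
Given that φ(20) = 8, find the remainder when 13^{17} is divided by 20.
By Euler: 13^{8} ≡ 1 (mod 20) since gcd(13, 20) = 1. 17 = 2×8 + 1. So 13^{17} ≡ 13^{1} ≡ 13 (mod 20)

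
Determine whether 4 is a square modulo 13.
By Euler's criterion: 4^{6} ≡ 1 mod 13. Since this equals 1, 4 is a QR.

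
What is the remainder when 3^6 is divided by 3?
By repeated squaring mod 3: 3^{1}≡0, 3^{2}≡0, 3^{4}≡0. Then 3^{6} = 3^{4+2} ≡ 0 × 0 ≡ 0 mod 3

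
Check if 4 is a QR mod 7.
By Euler's criterion: 4^{3} ≡ 1 (mod 7). Since this equals 1, 4 is a QR.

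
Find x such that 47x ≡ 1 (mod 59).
Since 59 is prime, by Fermat 47^(-1) ≡ 47^{57} ≡ 54 (mod 59). Verify: 47 × 54 = 2538 ≡ 1 (mod 59)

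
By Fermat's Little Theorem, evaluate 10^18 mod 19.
By Fermat's Little Theorem, 10^{18} ≡ 1 mod 19 since 19 is prime and gcd(10, 19) = 1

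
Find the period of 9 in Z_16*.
Powers of 9 mod 16: 9^1≡9, 9^2≡1. ord_16(9) = 2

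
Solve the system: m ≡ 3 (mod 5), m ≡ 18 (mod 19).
M = 5 × 19 = 95. M₁ = 19, y₁ ≡ 4 (mod 5). M₂ = 5, y₂ ≡ 4 (mod 19). m = 3×19×4 + 18×5×4 ≡ 18 (mod 95)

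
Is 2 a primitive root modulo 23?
2^{11} ≡ 1 (mod 23) and 11 < 22, so ord_23(2) = 11 ≠ 22 and 2 is not a primitive root.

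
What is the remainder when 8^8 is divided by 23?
By repeated squaring mod 23: 8^{1}≡8, 8^{2}≡18, 8^{4}≡2, 8^{8}≡4. So 8^{8} ≡ 4 mod 23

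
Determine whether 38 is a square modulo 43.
By Euler's criterion: 38^{21} ≡ 1 mod 43. Since this equals 1, 38 is a QR.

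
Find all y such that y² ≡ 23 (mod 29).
The square roots of 23 mod 29 are 20 and 9. Verify: 20² = 400 ≡ 23 (mod 29)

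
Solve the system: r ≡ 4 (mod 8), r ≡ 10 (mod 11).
M = 8 × 11 = 88. M₁ = 11, y₁ ≡ 3 (mod 8). M₂ = 8, y₂ ≡ 7 (mod 11). r = 4×11×3 + 10×8×7 ≡ 76 (mod 88)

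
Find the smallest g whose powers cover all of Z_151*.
g = 6. For each prime q|150: 6^{75}≡150, 6^{50}≡32, 6^{30}≡59, none ≡ 1, so ord_151(6) = 150 and 6 is a primitive root.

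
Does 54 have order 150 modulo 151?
ord_151(54) divides 150. For each prime q|150: 54^{75}≡150, 54^{50}≡32, 54^{30}≡19, none ≡ 1. So 54 has order 150 and is a primitive root mod 151.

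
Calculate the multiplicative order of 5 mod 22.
Powers of 5 mod 22: 5^1≡5, 5^2≡3, 5^3≡15, 5^4≡9, 5^5≡1. So the order of 5 is 5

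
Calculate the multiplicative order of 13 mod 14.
Powers of 13 mod 14: 13^1≡13, 13^2≡1. ord_14(13) = 2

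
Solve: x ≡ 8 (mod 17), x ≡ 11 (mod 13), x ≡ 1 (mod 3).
M = 17 × 13 × 3 = 663. M₁ = 39, y₁ ≡ 7 (mod 17). M₂ = 51, y₂ ≡ 12 (mod 13). M₃ = 221, y₃ ≡ 2 (mod 3). x = 8×39×7 + 11×51×12 + 1×221×2 ≡ 76 (mod 663)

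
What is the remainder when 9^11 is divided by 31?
By repeated squaring mod 31: 9^{1}≡9, 9^{2}≡19, 9^{4}≡20, 9^{8}≡28. Then 9^{11} = 9^{8+2+1} ≡ 28 × 19 × 9 ≡ 14 mod 31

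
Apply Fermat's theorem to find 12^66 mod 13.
By Fermat: 12^{12} ≡ 1 mod 13. 66 = 5×12 + 6. So 12^{66} ≡ 12^{6} ≡ 1 mod 13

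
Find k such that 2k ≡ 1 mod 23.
Since 23 is prime, by Fermat 2^(-1) ≡ 2^{21} ≡ 12 mod 23. Verify: 2 × 12 = 24 ≡ 1 mod 23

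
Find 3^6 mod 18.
By repeated squaring mod 18: 3^{1}≡3, 3^{2}≡9, 3^{4}≡9. Then 3^{6} = 3^{4+2} ≡ 9 × 9 ≡ 9 mod 18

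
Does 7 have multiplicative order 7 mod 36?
Powers of 7 mod 36: 7^1≡7, 7^2≡13, 7^3≡19, 7^4≡25, 7^5≡31, 7^6≡1. Already 7^6≡1, so the order is 6 < 7. No, the actual order is 6.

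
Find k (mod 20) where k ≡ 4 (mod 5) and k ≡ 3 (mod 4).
M = 5 × 4 = 20. M₁ = 4, y₁ ≡ 4 (mod 5). M₂ = 5, y₂ ≡ 1 (mod 4). k = 4×4×4 + 3×5×1 ≡ 19 (mod 20)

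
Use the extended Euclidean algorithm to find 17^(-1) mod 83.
Extended GCD: 17(-39) + 83(8) = 1. So 17^(-1) ≡ -39 ≡ 44 (mod 83). Verify: 17 × 44 = 748 ≡ 1 (mod 83)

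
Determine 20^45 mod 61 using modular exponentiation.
By repeated squaring mod 61: 20^{1}≡20, 20^{2}≡34, 20^{4}≡58, 20^{8}≡9, 20^{16}≡20, 20^{32}≡34. Then 20^{45} = 20^{32+8+4+1} ≡ 34 × 9 × 58 × 20 ≡ 1 mod 61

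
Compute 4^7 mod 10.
By repeated squaring (mod 10): 4^{1}≡4, 4^{2}≡6, 4^{4}≡6. Then 4^{7} = 4^{4+2+1} ≡ 6 × 6 × 4 ≡ 4 (mod 10)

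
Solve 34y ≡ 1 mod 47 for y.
Since 47 is prime, by Fermat 34^(-1) ≡ 34^{45} ≡ 18 mod 47. Verify: 34 × 18 = 612 ≡ 1 mod 47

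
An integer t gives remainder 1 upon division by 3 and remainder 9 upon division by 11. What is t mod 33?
M = 3 × 11 = 33. M₁ = 11, y₁ ≡ 2 mod 3. M₂ = 3, y₂ ≡ 4 mod 11. t = 1×11×2 + 9×3×4 ≡ 31 mod 33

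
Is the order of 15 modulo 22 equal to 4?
Powers of 15 mod 22: 15^1≡15, 15^2≡5, 15^3≡9, 15^4≡3, 15^5≡1. 15^4≡3≢1, so ord ≠ 4. No, the actual order is 5.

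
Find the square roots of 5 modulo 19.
The square roots of 5 mod 19 are 9 and 10. Verify: 9² = 81 ≡ 5 mod 19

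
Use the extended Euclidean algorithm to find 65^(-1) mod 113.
Extended GCD: 65(40) + 113(-23) = 1. So 65^(-1) ≡ 40 mod 113. Verify: 65 × 40 = 2600 ≡ 1 mod 113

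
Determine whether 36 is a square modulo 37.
By Euler's criterion: 36^{18} ≡ 1 mod 37. Since this equals 1, 36 is a QR.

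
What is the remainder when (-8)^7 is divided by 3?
Using Fermat: (-8)^{2} ≡ 1 (mod 3). 7 ≡ 1 (mod 2). So (-8)^{7} ≡ (-8)^{1} ≡ 1 (mod 3)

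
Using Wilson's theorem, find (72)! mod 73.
By Wilson's theorem, (72)! ≡ -1 ≡ 72 (mod 73)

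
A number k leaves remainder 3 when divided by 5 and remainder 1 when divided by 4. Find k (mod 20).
M = 5 × 4 = 20. M₁ = 4, y₁ ≡ 4 (mod 5). M₂ = 5, y₂ ≡ 1 (mod 4). k = 3×4×4 + 1×5×1 ≡ 13 (mod 20)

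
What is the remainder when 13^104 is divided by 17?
Using Fermat: 13^{16} ≡ 1 mod 17. 104 ≡ 8 mod 16. So 13^{104} ≡ 13^{8} ≡ 1 mod 17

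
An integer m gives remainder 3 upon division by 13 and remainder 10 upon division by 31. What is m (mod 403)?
M = 13 × 31 = 403. M₁ = 31, y₁ ≡ 8 (mod 13). M₂ = 13, y₂ ≡ 12 (mod 31). m = 3×31×8 + 10×13×12 ≡ 289 (mod 403)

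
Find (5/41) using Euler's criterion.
(5/41) = 5^{20} mod 41 = 1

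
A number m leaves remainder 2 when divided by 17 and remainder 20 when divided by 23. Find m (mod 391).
M = 17 × 23 = 391. M₁ = 23, y₁ ≡ 3 (mod 17). M₂ = 17, y₂ ≡ 19 (mod 23). m = 2×23×3 + 20×17×19 ≡ 342 (mod 391)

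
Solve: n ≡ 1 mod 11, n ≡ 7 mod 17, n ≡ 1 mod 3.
M = 11 × 17 × 3 = 561. M₁ = 51, y₁ ≡ 8 mod 11. M₂ = 33, y₂ ≡ 16 mod 17. M₃ = 187, y₃ ≡ 1 mod 3. n = 1×51×8 + 7×33×16 + 1×187×1 ≡ 364 mod 561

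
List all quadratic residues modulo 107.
Quadratic residues modulo 107: {1, 3, 4, 9, 10, 11, 12, 13, 14, 16, 19, 23, 25, 27, 29, 30, 33, 34, 35, 36, 37, 39, 40, 41, 42, 44, 47, 48, 49, 52, 53, 56, 57, 61, 62, 64, 69, 75, 76, 79, 81, 83, 85, 86, 87, 89, 90, 92, 99, 100, 101, 102, 105}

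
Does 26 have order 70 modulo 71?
26^{14} ≡ 1 (mod 71) and 14 < 70, so ord_71(26) = 14 ≠ 70 and 26 is not a primitive root.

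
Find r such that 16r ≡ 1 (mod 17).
Since 17 is prime, by Fermat 16^(-1) ≡ 16^{15} ≡ 16 (mod 17). Verify: 16 × 16 = 256 ≡ 1 (mod 17)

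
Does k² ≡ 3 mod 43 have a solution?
By Euler's criterion: 3^{21} ≡ 42 mod 43. Since this equals -1 (≡ 42), 3 is not a QR.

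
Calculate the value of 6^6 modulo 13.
By repeated squaring mod 13: 6^{1}≡6, 6^{2}≡10, 6^{4}≡9. Then 6^{6} = 6^{4+2} ≡ 9 × 10 ≡ 12 mod 13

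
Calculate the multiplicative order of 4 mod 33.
Powers of 4 mod 33: 4^1≡4, 4^2≡16, 4^3≡31, 4^4≡25, 4^5≡1. So the order of 4 is 5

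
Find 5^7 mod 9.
By repeated squaring mod 9: 5^{1}≡5, 5^{2}≡7, 5^{4}≡4. Then 5^{7} = 5^{4+2+1} ≡ 4 × 7 × 5 ≡ 5 mod 9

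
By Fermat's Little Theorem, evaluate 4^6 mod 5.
By Fermat: 4^{4} ≡ 1 (mod 5). So 4^{6} = 4^{4} · 4^{2} ≡ 4^{2} ≡ 1 (mod 5)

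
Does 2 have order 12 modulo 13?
ord_13(2) divides 12. For each prime q|12: 2^{6}≡12, 2^{4}≡3, none ≡ 1. So 2 has order 12 and is a primitive root mod 13.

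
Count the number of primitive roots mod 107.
There are φ(107-1) = φ(106) = 52 primitive roots modulo 107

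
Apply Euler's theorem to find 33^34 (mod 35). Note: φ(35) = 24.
By Euler: 33^{24} ≡ 1 (mod 35) since gcd(33, 35) = 1. 34 = 1×24 + 10. So 33^{34} ≡ 33^{10} ≡ 9 (mod 35)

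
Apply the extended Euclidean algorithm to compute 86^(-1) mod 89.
Extended GCD: 86(-30) + 89(29) = 1. So 86^(-1) ≡ -30 ≡ 59 mod 89. Verify: 86 × 59 = 5074 ≡ 1 mod 89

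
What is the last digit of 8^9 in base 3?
Using Fermat: 8^{2} ≡ 1 (mod 3). 9 ≡ 1 (mod 2). So 8^{9} ≡ 8^{1} ≡ 2 (mod 3)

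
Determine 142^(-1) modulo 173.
Since 173 is prime, by Fermat 142^(-1) ≡ 142^{171} ≡ 106 mod 173. Verify: 142 × 106 = 15052 ≡ 1 mod 173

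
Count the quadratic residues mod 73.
The squaring map on Z_73* is 2-to-1, so there are (72)/2 = 36 QRs.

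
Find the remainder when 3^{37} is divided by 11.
By Fermat: 3^{10} ≡ 1 (mod 11). 37 = 3×10 + 7. So 3^{37} ≡ 3^{7} ≡ 9 (mod 11)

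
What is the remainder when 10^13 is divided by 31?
By repeated squaring mod 31: 10^{1}≡10, 10^{2}≡7, 10^{4}≡18, 10^{8}≡14. Then 10^{13} = 10^{8+4+1} ≡ 14 × 18 × 10 ≡ 9 mod 31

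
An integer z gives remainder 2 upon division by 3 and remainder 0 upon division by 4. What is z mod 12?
M = 3 × 4 = 12. M₁ = 4, y₁ ≡ 1 mod 3. M₂ = 3, y₂ ≡ 3 mod 4. z = 2×4×1 + 0×3×3 ≡ 8 mod 12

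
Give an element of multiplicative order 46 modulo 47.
5 has order 46 mod 47 since 5^{46} ≡ 1 mod 47 and no smaller power works.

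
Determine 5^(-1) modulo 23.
Since 23 is prime, by Fermat 5^(-1) ≡ 5^{21} ≡ 14 (mod 23). Verify: 5 × 14 = 70 ≡ 1 (mod 23)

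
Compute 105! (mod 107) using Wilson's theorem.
(106)! = (105)! × (106) ≡ -1 (mod 107). So (105)! ≡ -1 × (106)^(-1) ≡ (-1)×(-1) = 1 (mod 107)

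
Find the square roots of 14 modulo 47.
The square roots of 14 mod 47 are 25 and 22. Verify: 25² = 625 ≡ 14 mod 47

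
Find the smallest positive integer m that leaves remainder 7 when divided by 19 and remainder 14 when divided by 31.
M = 19 × 31 = 589. M₁ = 31, y₁ ≡ 8 mod 19. M₂ = 19, y₂ ≡ 18 mod 31. m = 7×31×8 + 14×19×18 ≡ 45 mod 589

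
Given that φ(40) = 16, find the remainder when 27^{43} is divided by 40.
By Euler: 27^{16} ≡ 1 mod 40 since gcd(27, 40) = 1. 43 = 2×16 + 11. So 27^{43} ≡ 27^{11} ≡ 3 mod 40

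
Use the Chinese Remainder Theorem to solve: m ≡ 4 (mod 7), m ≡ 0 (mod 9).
M = 7 × 9 = 63. M₁ = 9, y₁ ≡ 4 (mod 7). M₂ = 7, y₂ ≡ 4 (mod 9). m = 4×9×4 + 0×7×4 ≡ 18 (mod 63)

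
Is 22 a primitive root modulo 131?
ord_131(22) divides 130. For each prime q|130: 22^{65}≡130, 22^{26}≡58, 22^{10}≡80, none ≡ 1. So 22 has order 130 and is a primitive root mod 131.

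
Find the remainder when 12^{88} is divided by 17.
By Fermat: 12^{16} ≡ 1 mod 17. 88 = 5×16 + 8. So 12^{88} ≡ 12^{8} ≡ 16 mod 17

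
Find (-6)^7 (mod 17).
By repeated squaring (mod 17): (-6)^{1}≡11, (-6)^{2}≡2, (-6)^{4}≡4. Then (-6)^{7} = (-6)^{4+2+1} ≡ 4 × 2 × 11 ≡ 3 (mod 17)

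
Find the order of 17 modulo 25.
Powers of 17 mod 25: 17^1≡17, 17^2≡14, 17^3≡13, 17^4≡21, 17^5≡7, 17^6≡19, 17^7≡23, 17^8≡16, 17^9≡22, 17^10≡24, 17^11≡8, 17^12≡11, 17^13≡12, 17^14≡4, 17^15≡18, 17^16≡6, 17^17≡2, 17^18≡9, 17^19≡3, 17^20≡1. So the order of 17 is 20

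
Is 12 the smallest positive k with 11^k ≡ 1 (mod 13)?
Powers of 11 mod 13: 11^1≡11, 11^2≡4, 11^3≡5, 11^4≡3, 11^5≡7, 11^6≡12, 11^7≡2, 11^8≡9, 11^9≡8, 11^10≡10, 11^11≡6, 11^12≡1. First k with 11^k≡1 is k=12. Yes, ord_13(11) = 12.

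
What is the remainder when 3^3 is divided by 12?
3^{3} = 27 ≡ 3 mod 12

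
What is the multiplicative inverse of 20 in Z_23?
Since 23 is prime, by Fermat 20^(-1) ≡ 20^{21} ≡ 15 (mod 23). Verify: 20 × 15 = 300 ≡ 1 (mod 23)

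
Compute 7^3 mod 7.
7^{3} = 343 ≡ 0 mod 7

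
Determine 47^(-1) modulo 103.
Since 103 is prime, by Fermat 47^(-1) ≡ 47^{101} ≡ 57 (mod 103). Verify: 47 × 57 = 2679 ≡ 1 (mod 103)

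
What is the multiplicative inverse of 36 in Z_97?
Since 97 is prime, by Fermat 36^(-1) ≡ 36^{95} ≡ 62 mod 97. Verify: 36 × 62 = 2232 ≡ 1 mod 97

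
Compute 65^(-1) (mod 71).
Since 71 is prime, by Fermat 65^(-1) ≡ 65^{69} ≡ 59 (mod 71). Verify: 65 × 59 = 3835 ≡ 1 (mod 71)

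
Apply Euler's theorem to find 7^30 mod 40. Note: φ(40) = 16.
By Euler: 7^{16} ≡ 1 mod 40 since gcd(7, 40) = 1. 30 = 1×16 + 14. So 7^{30} ≡ 7^{14} ≡ 9 mod 40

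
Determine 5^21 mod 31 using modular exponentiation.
By repeated squaring mod 31: 5^{1}≡5, 5^{2}≡25, 5^{4}≡5, 5^{8}≡25, 5^{16}≡5. Then 5^{21} = 5^{16+4+1} ≡ 5 × 5 × 5 ≡ 1 mod 31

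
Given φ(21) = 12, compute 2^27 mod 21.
By Euler: 2^{12} ≡ 1 (mod 21) since gcd(2, 21) = 1. 27 = 2×12 + 3. So 2^{27} ≡ 2^{3} ≡ 8 (mod 21)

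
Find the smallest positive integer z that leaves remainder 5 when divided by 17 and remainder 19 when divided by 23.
M = 17 × 23 = 391. M₁ = 23, y₁ ≡ 3 mod 17. M₂ = 17, y₂ ≡ 19 mod 23. z = 5×23×3 + 19×17×19 ≡ 226 mod 391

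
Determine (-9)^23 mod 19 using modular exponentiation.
Using Fermat: (-9)^{18} ≡ 1 (mod 19). 23 ≡ 5 (mod 18). So (-9)^{23} ≡ (-9)^{5} ≡ 3 (mod 19)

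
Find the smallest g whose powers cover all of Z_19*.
g = 2. Powers: [2, 4, 8, 16, 13, 7, 14, 9, 18, ...] generates all 18 non-zero residues.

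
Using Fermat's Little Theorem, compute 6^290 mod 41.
By Fermat: 6^{40} ≡ 1 (mod 41). 290 ≡ 10 (mod 40). So 6^{290} ≡ 6^{10} ≡ 32 (mod 41)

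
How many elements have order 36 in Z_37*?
A prime p has φ(p-1) primitive roots; here φ(36) = 12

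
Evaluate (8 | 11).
(8/11) = 8^{5} mod 11 = -1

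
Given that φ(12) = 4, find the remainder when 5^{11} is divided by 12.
By Euler: 5^{4} ≡ 1 mod 12 since gcd(5, 12) = 1. 11 = 2×4 + 3. So 5^{11} ≡ 5^{3} ≡ 5 mod 12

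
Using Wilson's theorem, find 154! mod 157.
(156)! = (154)! × (155) × (156) ≡ -1 mod 157. So (154)! ≡ -1 × [(156)(155)]^(-1) ≡ 78 mod 157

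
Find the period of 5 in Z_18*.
Powers of 5 mod 18: 5^1≡5, 5^2≡7, 5^3≡17, 5^4≡13, 5^5≡11, 5^6≡1. So the order of 5 is 6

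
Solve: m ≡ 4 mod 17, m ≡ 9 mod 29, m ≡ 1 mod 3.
M = 17 × 29 × 3 = 1479. M₁ = 87, y₁ ≡ 9 mod 17. M₂ = 51, y₂ ≡ 4 mod 29. M₃ = 493, y₃ ≡ 1 mod 3. m = 4×87×9 + 9×51×4 + 1×493×1 ≡ 1024 mod 1479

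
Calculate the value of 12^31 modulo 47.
By repeated squaring mod 47: 12^{1}≡12, 12^{2}≡3, 12^{4}≡9, 12^{8}≡34, 12^{16}≡28. Then 12^{31} = 12^{16+8+4+2+1} ≡ 28 × 34 × 9 × 3 × 12 ≡ 34 mod 47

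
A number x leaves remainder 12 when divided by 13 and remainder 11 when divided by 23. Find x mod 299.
M = 13 × 23 = 299. M₁ = 23, y₁ ≡ 4 mod 13. M₂ = 13, y₂ ≡ 16 mod 23. x = 12×23×4 + 11×13×16 ≡ 103 mod 299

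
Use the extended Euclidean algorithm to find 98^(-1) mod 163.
Extended GCD: 98(5) + 163(-3) = 1. So 98^(-1) ≡ 5 (mod 163). Verify: 98 × 5 = 490 ≡ 1 (mod 163)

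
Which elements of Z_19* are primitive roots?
There are φ(18) = 6 primitive roots mod 19: {2, 3, 10, 13, 14, 15}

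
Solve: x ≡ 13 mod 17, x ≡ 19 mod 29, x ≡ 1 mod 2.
M = 17 × 29 × 2 = 986. M₁ = 58, y₁ ≡ 5 mod 17. M₂ = 34, y₂ ≡ 6 mod 29. M₃ = 493, y₃ ≡ 1 mod 2. x = 13×58×5 + 19×34×6 + 1×493×1 ≡ 251 mod 986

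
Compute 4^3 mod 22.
4^{3} = 64 ≡ 20 mod 22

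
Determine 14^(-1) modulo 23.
Since 23 is prime, by Fermat 14^(-1) ≡ 14^{21} ≡ 5 mod 23. Verify: 14 × 5 = 70 ≡ 1 mod 23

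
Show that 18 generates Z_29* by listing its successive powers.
18^1, 18^2, ..., 18^{28} mod 29: [18, 5, 3, 25, 15, 9, 17, 16, 27, 22, 19, 23, 8, 28, 11, 24, 26, 4, 14, 20, 12, 13, 2, 7, 10, 6, 21, 1]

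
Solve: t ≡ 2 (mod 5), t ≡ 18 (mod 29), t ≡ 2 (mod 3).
M = 5 × 29 × 3 = 435. M₁ = 87, y₁ ≡ 3 (mod 5). M₂ = 15, y₂ ≡ 2 (mod 29). M₃ = 145, y₃ ≡ 1 (mod 3). t = 2×87×3 + 18×15×2 + 2×145×1 ≡ 47 (mod 435)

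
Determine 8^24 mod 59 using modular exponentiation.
By repeated squaring mod 59: 8^{1}≡8, 8^{2}≡5, 8^{4}≡25, 8^{8}≡35, 8^{16}≡45. Then 8^{24} = 8^{16+8} ≡ 45 × 35 ≡ 41 mod 59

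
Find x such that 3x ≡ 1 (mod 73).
Since 73 is prime, by Fermat 3^(-1) ≡ 3^{71} ≡ 49 (mod 73). Verify: 3 × 49 = 147 ≡ 1 (mod 73)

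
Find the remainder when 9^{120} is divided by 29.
By Fermat: 9^{28} ≡ 1 mod 29. 120 = 4×28 + 8. So 9^{120} ≡ 9^{8} ≡ 20 mod 29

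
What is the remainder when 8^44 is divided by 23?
Using Fermat: 8^{22} ≡ 1 (mod 23). 44 ≡ 0 (mod 22). So 8^{44} ≡ 8^{0} ≡ 1 (mod 23)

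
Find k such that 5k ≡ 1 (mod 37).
Since 37 is prime, by Fermat 5^(-1) ≡ 5^{35} ≡ 15 (mod 37). Verify: 5 × 15 = 75 ≡ 1 (mod 37)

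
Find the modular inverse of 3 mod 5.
Since 5 is prime, by Fermat 3^(-1) ≡ 3^{3} ≡ 2 mod 5. Verify: 3 × 2 = 6 ≡ 1 mod 5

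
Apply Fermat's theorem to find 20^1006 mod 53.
By Fermat: 20^{52} ≡ 1 mod 53. 1006 ≡ 18 mod 52. So 20^{1006} ≡ 20^{18} ≡ 40 mod 53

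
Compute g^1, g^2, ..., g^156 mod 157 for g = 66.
66^1, 66^2, ..., 66^{156} mod 157: [66, 117, 29, 30, 96, 56, 85, 115, 54, 110, 38, 153, 50, 3, 41, 37, 87, 90, 131, 11, 98, 31, 5, 16, 114, 145, 150, 9, 123, 111, 104, 113, 79, 33, 137, 93, 15, 48, 28, 121, 136, 27, 55, 19, 155, 25, 80, 99, 97, 122, 45, 144, 84, 49, 94, 81, 8, 57, 151, 75, 83, 140, 134, 52, 135, 118, 95, 147, 125, 86, 24, 14, 139, 68, 92, 106, 88, 156, 91, 40, 128, 127, 61, 101, 72, 42, 103, 47, 119, 4, 107, 154, 116, 120, 70, 67, 26, 146, 59, 126, 152, 141, 43, 12, 7, 148, 34, 46, 53, 44, 78, 124, 20, 64, 142, 109, 129, 36, 21, 130, 102, 138, 2, 132, 77, 58, 60, 35, 112, 13, 73, 108, 63, 76, 149, 100, 6, 82, 74, 17, 23, 105, 22, 39, 62, 10, 32, 71, 133, 143, 18, 89, 65, 51, 69, 1]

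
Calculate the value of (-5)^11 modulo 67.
By repeated squaring (mod 67): (-5)^{1}≡62, (-5)^{2}≡25, (-5)^{4}≡22, (-5)^{8}≡15. Then (-5)^{11} = (-5)^{8+2+1} ≡ 15 × 25 × 62 ≡ 1 (mod 67)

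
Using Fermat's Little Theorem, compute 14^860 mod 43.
By Fermat: 14^{42} ≡ 1 (mod 43). 860 ≡ 20 (mod 42). So 14^{860} ≡ 14^{20} ≡ 40 (mod 43)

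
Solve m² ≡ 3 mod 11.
The square roots of 3 mod 11 are 5 and 6. Verify: 5² = 25 ≡ 3 mod 11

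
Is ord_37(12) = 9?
Powers of 12 mod 37: 12^1≡12, 12^2≡33, 12^3≡26, 12^4≡16, 12^5≡7, 12^6≡10, 12^7≡9, 12^8≡34, 12^9≡1. First k with 12^k≡1 is k=9. Yes, ord_37(12) = 9.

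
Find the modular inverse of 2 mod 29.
Since 29 is prime, by Fermat 2^(-1) ≡ 2^{27} ≡ 15 mod 29. Verify: 2 × 15 = 30 ≡ 1 mod 29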